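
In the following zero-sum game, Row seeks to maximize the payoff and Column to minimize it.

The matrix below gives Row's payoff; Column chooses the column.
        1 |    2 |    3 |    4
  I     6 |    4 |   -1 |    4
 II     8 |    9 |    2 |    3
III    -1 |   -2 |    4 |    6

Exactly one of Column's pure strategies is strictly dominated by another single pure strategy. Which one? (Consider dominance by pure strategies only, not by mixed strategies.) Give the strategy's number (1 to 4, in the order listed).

4

Column prefers columns that give Row less. Compare 4 with 3: -1 < 4, 2 < 3, 4 < 6.
So 3 strictly dominates 4 for Column; 4 is strictly dominated.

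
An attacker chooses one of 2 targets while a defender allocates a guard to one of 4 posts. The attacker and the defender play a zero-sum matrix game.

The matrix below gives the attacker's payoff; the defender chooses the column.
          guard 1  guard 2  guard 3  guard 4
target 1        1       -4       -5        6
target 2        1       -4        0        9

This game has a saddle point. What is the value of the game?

Row minima: -5, -4 → the attacker's maximin is -4.
Column maxima: 1, -4, 0, 9 → the defender's minimax is -4.
They coincide at (target 2, guard 2), so the value is -4.

-4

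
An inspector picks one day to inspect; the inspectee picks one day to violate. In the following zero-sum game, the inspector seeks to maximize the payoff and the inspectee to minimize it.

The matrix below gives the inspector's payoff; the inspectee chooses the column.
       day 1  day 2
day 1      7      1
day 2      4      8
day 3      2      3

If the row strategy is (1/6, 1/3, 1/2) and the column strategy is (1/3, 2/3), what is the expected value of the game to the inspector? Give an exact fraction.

73/18

Against (1/3, 2/3), each row's expected payoff is day 1: 3; day 2: 20/3; day 3: 8/3.
Taking the (1/6, 1/3, 1/2)-weighted average: (1/6)·(3) + (1/3)·(20/3) + (1/2)·(8/3) = 73/18.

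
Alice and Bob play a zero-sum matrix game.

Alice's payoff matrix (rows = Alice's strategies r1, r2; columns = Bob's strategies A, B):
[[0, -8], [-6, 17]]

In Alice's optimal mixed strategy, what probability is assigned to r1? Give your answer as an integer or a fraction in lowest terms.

Row minima are -8 and -6, so Alice's maximin is -6; column maxima are 0 and 17, so Bob's minimax is 0. These differ, so the equilibrium is in mixed strategies.
Let Alice play r1 with probability p. Bob is indifferent when −6(1−p) = −8p + 17(1−p), giving p = 23/31.

23/31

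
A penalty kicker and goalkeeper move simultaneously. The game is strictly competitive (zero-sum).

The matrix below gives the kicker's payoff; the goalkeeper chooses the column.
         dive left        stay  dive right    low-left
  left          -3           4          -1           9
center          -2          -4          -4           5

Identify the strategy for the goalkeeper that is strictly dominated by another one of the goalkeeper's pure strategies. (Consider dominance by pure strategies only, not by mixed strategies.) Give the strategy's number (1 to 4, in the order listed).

4

The goalkeeper prefers columns that give the kicker less. Compare low-left with dive left: -3 < 9, -2 < 5.
So dive left strictly dominates low-left for the goalkeeper; low-left is strictly dominated.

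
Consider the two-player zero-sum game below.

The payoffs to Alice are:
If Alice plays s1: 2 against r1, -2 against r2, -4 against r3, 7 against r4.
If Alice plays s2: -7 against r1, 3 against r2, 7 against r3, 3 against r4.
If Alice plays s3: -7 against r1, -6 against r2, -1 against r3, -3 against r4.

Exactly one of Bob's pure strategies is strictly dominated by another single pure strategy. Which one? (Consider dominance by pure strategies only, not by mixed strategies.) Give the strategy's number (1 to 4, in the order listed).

4

Bob prefers columns that give Alice less. Compare r4 with r1: 2 < 7, -7 < 3, -7 < -3.
So r1 strictly dominates r4 for Bob; r4 is strictly dominated.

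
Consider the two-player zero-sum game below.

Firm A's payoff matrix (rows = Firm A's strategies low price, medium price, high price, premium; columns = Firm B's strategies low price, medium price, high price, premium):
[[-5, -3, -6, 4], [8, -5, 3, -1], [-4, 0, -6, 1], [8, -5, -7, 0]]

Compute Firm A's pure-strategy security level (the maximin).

The worst-case payoff for each row is low price: -6, medium price: -5, high price: -6, premium: -7.
The best of these is -5.

-5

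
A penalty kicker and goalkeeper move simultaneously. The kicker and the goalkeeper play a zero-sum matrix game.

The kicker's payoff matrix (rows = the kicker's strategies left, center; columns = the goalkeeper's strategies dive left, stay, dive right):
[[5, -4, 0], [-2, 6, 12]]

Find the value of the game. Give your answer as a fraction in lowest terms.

Column dive right is strictly dominated by stay for the goalkeeper (it gives the kicker more in every row).
The remaining 2×2 game on (left, center) × (dive left, stay) has no saddle point. Let the kicker play left with probability p; indifference gives 5p − 2(1−p) = −4p + 6(1−p), so p = 8/17.
Similarly the goalkeeper's optimal q on dive left is 10/17, and the value is 5·(10/17) + (-4)·(7/17) = 22/17.

22/17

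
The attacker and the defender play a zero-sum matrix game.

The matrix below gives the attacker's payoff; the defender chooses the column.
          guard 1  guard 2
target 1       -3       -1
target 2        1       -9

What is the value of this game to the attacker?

-7/3

Row minima are -3 and -9, so the attacker's maximin is -3; column maxima are 1 and -1, so the defender's minimax is -1. These differ, so the equilibrium is in mixed strategies.
Let the attacker play target 1 with probability p. The defender is indifferent when −3p + (1−p) = −p − 9(1−p), giving p = 5/6.
Let the defender play guard 1 with probability q. The attacker is indifferent when −3q − (1−q) = q − 9(1−q), giving q = 2/3.
The value is -3·(2/3) + (-1)·(1/3) = -7/3.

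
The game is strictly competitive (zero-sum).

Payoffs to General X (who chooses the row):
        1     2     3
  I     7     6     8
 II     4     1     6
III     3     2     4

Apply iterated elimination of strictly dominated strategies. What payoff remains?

Column 1 is strictly dominated by 2 for General Y (6<7, 1<4, 2<3); eliminate 1.
Row III is strictly dominated by row I (6>2, 8>4); eliminate III.
Column 3 is strictly dominated by 2 for General Y (6<8, 1<6); eliminate 3.
Row II is strictly dominated by row I (6>1); eliminate II.
Only (I, 2) remains, with payoff 6.

6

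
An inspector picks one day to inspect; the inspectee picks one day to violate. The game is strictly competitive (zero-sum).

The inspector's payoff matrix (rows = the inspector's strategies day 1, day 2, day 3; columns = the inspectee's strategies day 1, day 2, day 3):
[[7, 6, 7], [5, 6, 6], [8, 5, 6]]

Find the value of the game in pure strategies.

6

Row minima: 6, 5, 5 → the inspector's maximin is 6.
Column maxima: 8, 6, 7 → the inspectee's minimax is 6.
They coincide at (day 1, day 2), so the value is 6.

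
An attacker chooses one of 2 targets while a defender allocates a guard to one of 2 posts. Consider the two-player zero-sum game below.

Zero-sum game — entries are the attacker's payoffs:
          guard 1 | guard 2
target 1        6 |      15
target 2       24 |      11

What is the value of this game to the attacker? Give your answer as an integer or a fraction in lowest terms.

147/11

Row minima are 6 and 11, so the attacker's maximin is 11; column maxima are 24 and 15, so the defender's minimax is 15. These differ, so the equilibrium is in mixed strategies.
Let the attacker play target 1 with probability p. The defender is indifferent when 6p + 24(1−p) = 15p + 11(1−p), giving p = 13/22.
Let the defender play guard 1 with probability q. The attacker is indifferent when 6q + 15(1−q) = 24q + 11(1−q), giving q = 2/11.
The value is 6·(2/11) + (15)·(9/11) = 147/11.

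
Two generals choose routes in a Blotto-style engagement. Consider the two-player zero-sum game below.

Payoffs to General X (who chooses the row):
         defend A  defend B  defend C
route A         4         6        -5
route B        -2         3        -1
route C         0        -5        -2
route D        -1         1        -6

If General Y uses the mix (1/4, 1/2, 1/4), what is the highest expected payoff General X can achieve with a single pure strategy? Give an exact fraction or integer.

11/4

route A: (4)·(1/4) + (6)·(1/2) + (-5)·(1/4) = 11/4.
route B: (-2)·(1/4) + (3)·(1/2) + (-1)·(1/4) = 3/4.
route C: (0)·(1/4) + (-5)·(1/2) + (-2)·(1/4) = -3.
route D: (-1)·(1/4) + (1)·(1/2) + (-6)·(1/4) = -5/4.
The best pure response is route A with expected payoff 11/4.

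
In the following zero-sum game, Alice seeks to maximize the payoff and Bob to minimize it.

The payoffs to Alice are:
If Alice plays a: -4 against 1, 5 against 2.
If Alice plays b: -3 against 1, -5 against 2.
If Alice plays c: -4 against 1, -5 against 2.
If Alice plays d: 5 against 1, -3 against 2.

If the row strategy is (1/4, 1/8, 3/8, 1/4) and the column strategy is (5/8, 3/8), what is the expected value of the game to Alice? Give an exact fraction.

-113/64

Against (5/8, 3/8), each row's expected payoff is a: -5/8; b: -15/4; c: -35/8; d: 2.
Taking the (1/4, 1/8, 3/8, 1/4)-weighted average: (1/4)·(-5/8) + (1/8)·(-15/4) + (3/8)·(-35/8) + (1/4)·(2) = -113/64.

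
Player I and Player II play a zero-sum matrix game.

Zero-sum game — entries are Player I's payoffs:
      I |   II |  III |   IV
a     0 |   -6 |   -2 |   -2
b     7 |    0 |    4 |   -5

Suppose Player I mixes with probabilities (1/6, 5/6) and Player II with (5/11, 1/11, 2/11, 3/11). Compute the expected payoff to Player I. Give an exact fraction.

Against (5/11, 1/11, 2/11, 3/11), each row's expected payoff is a: -16/11; b: 28/11.
Taking the (1/6, 5/6)-weighted average: (1/6)·(-16/11) + (5/6)·(28/11) = 62/33.

62/33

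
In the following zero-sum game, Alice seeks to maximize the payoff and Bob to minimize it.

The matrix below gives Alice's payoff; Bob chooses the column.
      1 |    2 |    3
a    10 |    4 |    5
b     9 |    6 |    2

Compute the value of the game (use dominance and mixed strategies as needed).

Column 1 is strictly dominated by 2 for Bob (it gives Alice more in every row).
The remaining 2×2 game on (a, b) × (2, 3) has no saddle point. Let Alice play a with probability p; indifference gives 4p + 6(1−p) = 5p + 2(1−p), so p = 4/5.
Similarly Bob's optimal q on 2 is 3/5, and the value is 4·(3/5) + (5)·(2/5) = 22/5.

22/5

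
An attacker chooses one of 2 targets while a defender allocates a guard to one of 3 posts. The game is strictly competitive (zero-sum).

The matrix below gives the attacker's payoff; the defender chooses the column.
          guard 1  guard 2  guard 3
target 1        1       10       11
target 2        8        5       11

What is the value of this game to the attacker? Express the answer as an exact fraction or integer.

25/4

Column guard 3 is strictly dominated by guard 2 for the defender (it gives the attacker more in every row).
The remaining 2×2 game on (target 1, target 2) × (guard 1, guard 2) has no saddle point. Let the attacker play target 1 with probability p; indifference gives p + 8(1−p) = 10p + 5(1−p), so p = 1/4.
Similarly the defender's optimal q on guard 1 is 5/12, and the value is 1·(5/12) + (10)·(7/12) = 25/4.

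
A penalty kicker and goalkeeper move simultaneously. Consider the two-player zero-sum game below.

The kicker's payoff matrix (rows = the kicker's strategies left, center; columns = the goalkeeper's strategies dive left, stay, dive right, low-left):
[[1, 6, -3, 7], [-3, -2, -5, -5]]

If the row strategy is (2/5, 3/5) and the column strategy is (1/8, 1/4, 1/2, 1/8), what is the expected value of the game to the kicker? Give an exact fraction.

-2

Against (1/8, 1/4, 1/2, 1/8), each row's expected payoff is left: 1; center: -4.
Taking the (2/5, 3/5)-weighted average: (2/5)·(1) + (3/5)·(-4) = -2.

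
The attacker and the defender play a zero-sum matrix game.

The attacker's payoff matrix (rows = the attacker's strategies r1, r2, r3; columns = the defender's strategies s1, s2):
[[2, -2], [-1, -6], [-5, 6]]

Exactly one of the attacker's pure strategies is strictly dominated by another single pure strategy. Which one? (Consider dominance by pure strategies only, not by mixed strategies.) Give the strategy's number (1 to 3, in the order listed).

2

Compare r2 with r1: 2 > -1, -2 > -6.
So r1 strictly dominates r2 for the attacker; r2 is strictly dominated.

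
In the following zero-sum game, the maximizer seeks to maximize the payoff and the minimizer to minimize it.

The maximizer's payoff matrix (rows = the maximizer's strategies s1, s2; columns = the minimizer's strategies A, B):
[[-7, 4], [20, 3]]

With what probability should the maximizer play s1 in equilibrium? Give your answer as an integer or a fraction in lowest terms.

Row minima are -7 and 3, so the maximizer's maximin is 3; column maxima are 20 and 4, so the minimizer's minimax is 4. These differ, so the equilibrium is in mixed strategies.
Let the maximizer play s1 with probability p. The minimizer is indifferent when −7p + 20(1−p) = 4p + 3(1−p), giving p = 17/28.

17/28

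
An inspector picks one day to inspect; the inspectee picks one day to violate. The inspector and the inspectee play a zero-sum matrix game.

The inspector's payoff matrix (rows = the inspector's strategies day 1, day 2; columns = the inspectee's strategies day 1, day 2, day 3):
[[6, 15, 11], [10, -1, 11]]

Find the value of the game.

Column day 3 is strictly dominated by day 1 for the inspectee (it gives the inspector more in every row).
The remaining 2×2 game on (day 1, day 2) × (day 1, day 2) has no saddle point. Let the inspector play day 1 with probability p; indifference gives 6p + 10(1−p) = 15p − (1−p), so p = 11/20.
Similarly the inspectee's optimal q on day 1 is 4/5, and the value is 6·(4/5) + (15)·(1/5) = 39/5.

39/5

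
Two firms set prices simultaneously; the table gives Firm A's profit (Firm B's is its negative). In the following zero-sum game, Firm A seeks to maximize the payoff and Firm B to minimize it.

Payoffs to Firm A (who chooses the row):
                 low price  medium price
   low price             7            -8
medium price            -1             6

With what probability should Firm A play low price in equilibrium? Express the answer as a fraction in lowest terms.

7/22

Row minima are -8 and -1, so Firm A's maximin is -1; column maxima are 7 and 6, so Firm B's minimax is 6. These differ, so the equilibrium is in mixed strategies.
Let Firm A play low price with probability p. Firm B is indifferent when 7p − (1−p) = −8p + 6(1−p), giving p = 7/22.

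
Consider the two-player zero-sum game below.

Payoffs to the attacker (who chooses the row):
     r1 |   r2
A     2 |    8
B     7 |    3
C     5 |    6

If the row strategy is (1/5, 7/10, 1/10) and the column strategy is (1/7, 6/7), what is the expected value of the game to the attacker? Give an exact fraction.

158/35

Against (1/7, 6/7), each row's expected payoff is A: 50/7; B: 25/7; C: 41/7.
Taking the (1/5, 7/10, 1/10)-weighted average: (1/5)·(50/7) + (7/10)·(25/7) + (1/10)·(41/7) = 158/35.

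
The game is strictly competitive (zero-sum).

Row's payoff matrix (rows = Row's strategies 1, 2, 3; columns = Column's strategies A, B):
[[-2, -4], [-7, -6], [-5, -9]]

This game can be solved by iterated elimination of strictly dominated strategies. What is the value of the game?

-4

Row 3 is strictly dominated by row 1 (-2>-5, -4>-9); eliminate 3.
Row 2 is strictly dominated by row 1 (-2>-7, -4>-6); eliminate 2.
Column A is strictly dominated by B for Column (-4<-2); eliminate A.
Only (1, B) remains, with payoff -4.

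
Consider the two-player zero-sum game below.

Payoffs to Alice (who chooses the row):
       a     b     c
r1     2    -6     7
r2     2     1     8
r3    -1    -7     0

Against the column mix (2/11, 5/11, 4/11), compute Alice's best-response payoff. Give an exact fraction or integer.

41/11

r1: (2)·(2/11) + (-6)·(5/11) + (7)·(4/11) = 2/11.
r2: (2)·(2/11) + (1)·(5/11) + (8)·(4/11) = 41/11.
r3: (-1)·(2/11) + (-7)·(5/11) + (0)·(4/11) = -37/11.
The best pure response is r2 with expected payoff 41/11.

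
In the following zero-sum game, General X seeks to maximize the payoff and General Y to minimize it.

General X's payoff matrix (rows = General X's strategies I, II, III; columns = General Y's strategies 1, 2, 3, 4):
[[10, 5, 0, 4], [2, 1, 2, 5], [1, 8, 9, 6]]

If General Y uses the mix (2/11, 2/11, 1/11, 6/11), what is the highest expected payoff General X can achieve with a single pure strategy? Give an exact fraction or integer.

63/11

I: (10)·(2/11) + (5)·(2/11) + (0)·(1/11) + (4)·(6/11) = 54/11.
II: (2)·(2/11) + (1)·(2/11) + (2)·(1/11) + (5)·(6/11) = 38/11.
III: (1)·(2/11) + (8)·(2/11) + (9)·(1/11) + (6)·(6/11) = 63/11.
The best pure response is III with expected payoff 63/11.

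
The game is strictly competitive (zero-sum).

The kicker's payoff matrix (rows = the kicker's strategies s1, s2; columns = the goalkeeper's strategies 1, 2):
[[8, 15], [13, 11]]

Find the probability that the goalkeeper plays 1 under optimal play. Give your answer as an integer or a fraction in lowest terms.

4/9

Row minima are 8 and 11, so the kicker's maximin is 11; column maxima are 13 and 15, so the goalkeeper's minimax is 13. These differ, so the equilibrium is in mixed strategies.
Let the goalkeeper play 1 with probability q. The kicker is indifferent when 8q + 15(1−q) = 13q + 11(1−q), giving q = 4/9.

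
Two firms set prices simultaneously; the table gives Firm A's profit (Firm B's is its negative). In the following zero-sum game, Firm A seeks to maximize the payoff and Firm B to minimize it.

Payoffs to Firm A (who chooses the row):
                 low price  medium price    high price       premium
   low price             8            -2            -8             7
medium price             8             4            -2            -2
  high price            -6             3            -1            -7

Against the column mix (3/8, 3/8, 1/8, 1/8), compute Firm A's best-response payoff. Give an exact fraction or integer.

low price: (8)·(3/8) + (-2)·(3/8) + (-8)·(1/8) + (7)·(1/8) = 17/8.
medium price: (8)·(3/8) + (4)·(3/8) + (-2)·(1/8) + (-2)·(1/8) = 4.
high price: (-6)·(3/8) + (3)·(3/8) + (-1)·(1/8) + (-7)·(1/8) = -17/8.
The best pure response is medium price with expected payoff 4.

4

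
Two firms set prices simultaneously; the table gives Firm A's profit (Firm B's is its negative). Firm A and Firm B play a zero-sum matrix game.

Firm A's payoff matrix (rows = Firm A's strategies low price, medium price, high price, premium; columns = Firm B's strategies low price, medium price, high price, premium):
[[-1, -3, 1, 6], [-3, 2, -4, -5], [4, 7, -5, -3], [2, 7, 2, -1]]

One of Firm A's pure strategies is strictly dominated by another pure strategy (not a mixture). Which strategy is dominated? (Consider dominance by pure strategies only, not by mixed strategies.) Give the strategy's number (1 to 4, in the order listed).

Compare medium price with premium: 2 > -3, 7 > 2, 2 > -4, -1 > -5.
So premium strictly dominates medium price for Firm A; medium price is strictly dominated.

2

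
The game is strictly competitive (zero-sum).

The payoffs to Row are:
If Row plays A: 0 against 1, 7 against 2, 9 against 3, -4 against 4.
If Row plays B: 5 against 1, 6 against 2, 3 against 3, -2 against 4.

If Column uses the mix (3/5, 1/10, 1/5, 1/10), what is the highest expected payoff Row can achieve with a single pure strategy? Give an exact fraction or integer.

4

A: (0)·(3/5) + (7)·(1/10) + (9)·(1/5) + (-4)·(1/10) = 21/10.
B: (5)·(3/5) + (6)·(1/10) + (3)·(1/5) + (-2)·(1/10) = 4.
The best pure response is B with expected payoff 4.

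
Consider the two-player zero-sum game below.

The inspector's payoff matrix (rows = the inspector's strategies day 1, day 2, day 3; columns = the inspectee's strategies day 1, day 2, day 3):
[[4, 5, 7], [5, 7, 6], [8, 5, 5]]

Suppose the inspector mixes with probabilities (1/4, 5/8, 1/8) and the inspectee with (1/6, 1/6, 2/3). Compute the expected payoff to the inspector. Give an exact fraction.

287/48

Against (1/6, 1/6, 2/3), each row's expected payoff is day 1: 37/6; day 2: 6; day 3: 11/2.
Taking the (1/4, 5/8, 1/8)-weighted average: (1/4)·(37/6) + (5/8)·(6) + (1/8)·(11/2) = 287/48.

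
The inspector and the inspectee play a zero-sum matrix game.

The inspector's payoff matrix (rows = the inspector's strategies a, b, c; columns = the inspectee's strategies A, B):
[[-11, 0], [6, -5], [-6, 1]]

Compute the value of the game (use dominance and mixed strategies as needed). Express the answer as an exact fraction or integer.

Row a is strictly dominated by row c, so the inspector never plays it.
The remaining 2×2 game on (b, c) × (A, B) has no saddle point. Let the inspector play b with probability p; indifference gives 6p − 6(1−p) = −5p + (1−p), so p = 7/18.
Similarly the inspectee's optimal q on A is 1/3, and the value is 6·(1/3) + (-5)·(2/3) = -4/3.

-4/3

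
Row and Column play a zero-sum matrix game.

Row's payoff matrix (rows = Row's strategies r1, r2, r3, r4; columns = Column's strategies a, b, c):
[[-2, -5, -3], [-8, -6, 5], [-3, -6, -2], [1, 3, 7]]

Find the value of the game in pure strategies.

1

Row minima: -5, -8, -6, 1 → Row's maximin is 1.
Column maxima: 1, 3, 7 → Column's minimax is 1.
They coincide at (r4, a), so the value is 1.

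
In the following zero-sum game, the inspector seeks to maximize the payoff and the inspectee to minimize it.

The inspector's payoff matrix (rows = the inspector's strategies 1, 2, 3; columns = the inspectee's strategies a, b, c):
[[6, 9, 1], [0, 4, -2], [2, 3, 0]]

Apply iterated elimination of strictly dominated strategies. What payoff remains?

Row 3 is strictly dominated by row 1 (6>2, 9>3, 1>0); eliminate 3.
Row 2 is strictly dominated by row 1 (6>0, 9>4, 1>-2); eliminate 2.
Column b is strictly dominated by a for the inspectee (6<9); eliminate b.
Column a is strictly dominated by c for the inspectee (1<6); eliminate a.
Only (1, c) remains, with payoff 1.

1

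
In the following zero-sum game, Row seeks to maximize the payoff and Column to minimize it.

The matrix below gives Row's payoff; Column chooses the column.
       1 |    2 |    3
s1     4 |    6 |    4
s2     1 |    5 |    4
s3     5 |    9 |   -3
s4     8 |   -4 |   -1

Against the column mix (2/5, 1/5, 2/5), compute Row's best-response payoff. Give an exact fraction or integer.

s1: (4)·(2/5) + (6)·(1/5) + (4)·(2/5) = 22/5.
s2: (1)·(2/5) + (5)·(1/5) + (4)·(2/5) = 3.
s3: (5)·(2/5) + (9)·(1/5) + (-3)·(2/5) = 13/5.
s4: (8)·(2/5) + (-4)·(1/5) + (-1)·(2/5) = 2.
The best pure response is s1 with expected payoff 22/5.

22/5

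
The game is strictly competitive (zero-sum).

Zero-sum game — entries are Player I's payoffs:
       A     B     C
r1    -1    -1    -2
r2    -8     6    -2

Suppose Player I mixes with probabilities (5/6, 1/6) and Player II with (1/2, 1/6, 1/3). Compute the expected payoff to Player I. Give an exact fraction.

-31/18

Against (1/2, 1/6, 1/3), each row's expected payoff is r1: -4/3; r2: -11/3.
Taking the (5/6, 1/6)-weighted average: (5/6)·(-4/3) + (1/6)·(-11/3) = -31/18.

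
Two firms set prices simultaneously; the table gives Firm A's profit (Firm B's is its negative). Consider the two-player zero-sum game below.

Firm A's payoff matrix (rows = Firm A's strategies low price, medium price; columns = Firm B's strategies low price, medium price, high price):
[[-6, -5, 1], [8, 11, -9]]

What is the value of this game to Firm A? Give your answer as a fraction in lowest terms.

-23/12

Column medium price is strictly dominated by low price for Firm B (it gives Firm A more in every row).
The remaining 2×2 game on (low price, medium price) × (low price, high price) has no saddle point. Let Firm A play low price with probability p; indifference gives −6p + 8(1−p) = p − 9(1−p), so p = 17/24.
Similarly Firm B's optimal q on low price is 5/12, and the value is -6·(5/12) + (1)·(7/12) = -23/12.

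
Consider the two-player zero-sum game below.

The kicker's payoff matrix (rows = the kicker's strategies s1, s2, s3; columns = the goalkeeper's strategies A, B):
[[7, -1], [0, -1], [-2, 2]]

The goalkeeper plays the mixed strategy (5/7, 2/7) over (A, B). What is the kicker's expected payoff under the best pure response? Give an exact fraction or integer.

s1: (7)·(5/7) + (-1)·(2/7) = 33/7.
s2: (0)·(5/7) + (-1)·(2/7) = -2/7.
s3: (-2)·(5/7) + (2)·(2/7) = -6/7.
The best pure response is s1 with expected payoff 33/7.

33/7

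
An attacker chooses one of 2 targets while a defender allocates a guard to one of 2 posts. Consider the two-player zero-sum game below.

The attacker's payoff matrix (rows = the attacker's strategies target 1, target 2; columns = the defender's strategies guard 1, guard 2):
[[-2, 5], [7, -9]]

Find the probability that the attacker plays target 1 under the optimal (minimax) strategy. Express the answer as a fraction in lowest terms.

Row minima are -2 and -9, so the attacker's maximin is -2; column maxima are 7 and 5, so the defender's minimax is 5. These differ, so the equilibrium is in mixed strategies.
Let the attacker play target 1 with probability p. The defender is indifferent when −2p + 7(1−p) = 5p − 9(1−p), giving p = 16/23.

16/23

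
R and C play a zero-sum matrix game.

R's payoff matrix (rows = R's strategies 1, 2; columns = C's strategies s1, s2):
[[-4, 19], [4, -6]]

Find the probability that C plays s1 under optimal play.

25/33

Row minima are -4 and -6, so R's maximin is -4; column maxima are 4 and 19, so C's minimax is 4. These differ, so the equilibrium is in mixed strategies.
Let C play s1 with probability q. R is indifferent when −4q + 19(1−q) = 4q − 6(1−q), giving q = 25/33.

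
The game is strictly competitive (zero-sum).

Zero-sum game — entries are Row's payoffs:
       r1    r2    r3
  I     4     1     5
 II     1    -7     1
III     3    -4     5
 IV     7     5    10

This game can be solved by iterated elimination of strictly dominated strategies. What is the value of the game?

5

Column r1 is strictly dominated by r2 for Column (1<4, -7<1, -4<3, 5<7); eliminate r1.
Column r3 is strictly dominated by r2 for Column (1<5, -7<1, -4<5, 5<10); eliminate r3.
Row III is strictly dominated by row I (1>-4); eliminate III.
Row II is strictly dominated by row I (1>-7); eliminate II.
Row I is strictly dominated by row IV (5>1); eliminate I.
Only (IV, r2) remains, with payoff 5.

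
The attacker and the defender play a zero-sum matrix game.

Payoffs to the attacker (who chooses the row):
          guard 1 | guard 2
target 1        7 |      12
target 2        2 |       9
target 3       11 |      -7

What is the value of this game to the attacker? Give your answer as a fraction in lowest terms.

181/23

Row target 2 is strictly dominated by row target 1, so the attacker never plays it.
The remaining 2×2 game on (target 1, target 3) × (guard 1, guard 2) has no saddle point. Let the attacker play target 1 with probability p; indifference gives 7p + 11(1−p) = 12p − 7(1−p), so p = 18/23.
Similarly the defender's optimal q on guard 1 is 19/23, and the value is 7·(19/23) + (12)·(4/23) = 181/23.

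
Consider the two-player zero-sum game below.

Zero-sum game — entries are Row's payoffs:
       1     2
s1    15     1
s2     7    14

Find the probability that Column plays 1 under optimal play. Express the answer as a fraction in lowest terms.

13/21

Row minima are 1 and 7, so Row's maximin is 7; column maxima are 15 and 14, so Column's minimax is 14. These differ, so the equilibrium is in mixed strategies.
Let Column play 1 with probability q. Row is indifferent when 15q + (1−q) = 7q + 14(1−q), giving q = 13/21.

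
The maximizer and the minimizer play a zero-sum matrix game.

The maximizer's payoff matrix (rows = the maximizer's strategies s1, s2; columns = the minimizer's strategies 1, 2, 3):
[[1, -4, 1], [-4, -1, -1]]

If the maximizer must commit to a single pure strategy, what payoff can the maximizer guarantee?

The worst-case payoff for each row is s1: -4, s2: -4.
The best of these is -4.

-4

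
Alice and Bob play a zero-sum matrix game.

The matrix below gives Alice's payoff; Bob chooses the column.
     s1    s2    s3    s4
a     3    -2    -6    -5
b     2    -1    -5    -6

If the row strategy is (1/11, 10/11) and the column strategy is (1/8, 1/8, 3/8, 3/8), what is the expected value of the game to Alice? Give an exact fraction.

-4

Against (1/8, 1/8, 3/8, 3/8), each row's expected payoff is a: -4; b: -4.
Taking the (1/11, 10/11)-weighted average: (1/11)·(-4) + (10/11)·(-4) = -4.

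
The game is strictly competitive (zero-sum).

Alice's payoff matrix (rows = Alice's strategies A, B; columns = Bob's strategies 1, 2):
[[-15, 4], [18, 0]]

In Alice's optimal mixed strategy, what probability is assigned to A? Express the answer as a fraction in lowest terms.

18/37

Row minima are -15 and 0, so Alice's maximin is 0; column maxima are 18 and 4, so Bob's minimax is 4. These differ, so the equilibrium is in mixed strategies.
Let Alice play A with probability p. Bob is indifferent when −15p + 18(1−p) = 4p, giving p = 18/37.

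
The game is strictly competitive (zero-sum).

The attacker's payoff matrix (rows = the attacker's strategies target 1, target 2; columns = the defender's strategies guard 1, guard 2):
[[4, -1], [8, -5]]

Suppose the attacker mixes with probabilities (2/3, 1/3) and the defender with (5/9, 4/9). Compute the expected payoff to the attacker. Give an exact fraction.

Against (5/9, 4/9), each row's expected payoff is target 1: 16/9; target 2: 20/9.
Taking the (2/3, 1/3)-weighted average: (2/3)·(16/9) + (1/3)·(20/9) = 52/27.

52/27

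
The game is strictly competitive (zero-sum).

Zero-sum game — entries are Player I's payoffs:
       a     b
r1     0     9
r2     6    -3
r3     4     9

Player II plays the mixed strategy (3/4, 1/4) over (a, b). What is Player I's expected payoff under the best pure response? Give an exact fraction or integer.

r1: (0)·(3/4) + (9)·(1/4) = 9/4.
r2: (6)·(3/4) + (-3)·(1/4) = 15/4.
r3: (4)·(3/4) + (9)·(1/4) = 21/4.
The best pure response is r3 with expected payoff 21/4.

21/4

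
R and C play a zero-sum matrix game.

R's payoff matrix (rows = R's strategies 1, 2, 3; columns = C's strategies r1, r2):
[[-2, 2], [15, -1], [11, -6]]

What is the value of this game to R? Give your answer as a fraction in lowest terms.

Row 3 is strictly dominated by row 2, so R never plays it.
The remaining 2×2 game on (1, 2) × (r1, r2) has no saddle point. Let R play 1 with probability p; indifference gives −2p + 15(1−p) = 2p − (1−p), so p = 4/5.
Similarly C's optimal q on r1 is 3/20, and the value is -2·(3/20) + (2)·(17/20) = 7/5.

7/5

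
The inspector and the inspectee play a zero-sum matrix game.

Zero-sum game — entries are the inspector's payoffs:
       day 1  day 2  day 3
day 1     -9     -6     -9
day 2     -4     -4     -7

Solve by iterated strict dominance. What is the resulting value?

Row day 1 is strictly dominated by row day 2 (-4>-9, -4>-6, -7>-9); eliminate day 1.
Column day 2 is strictly dominated by day 3 for the inspectee (-7<-4); eliminate day 2.
Column day 1 is strictly dominated by day 3 for the inspectee (-7<-4); eliminate day 1.
Only (day 2, day 3) remains, with payoff -7.

-7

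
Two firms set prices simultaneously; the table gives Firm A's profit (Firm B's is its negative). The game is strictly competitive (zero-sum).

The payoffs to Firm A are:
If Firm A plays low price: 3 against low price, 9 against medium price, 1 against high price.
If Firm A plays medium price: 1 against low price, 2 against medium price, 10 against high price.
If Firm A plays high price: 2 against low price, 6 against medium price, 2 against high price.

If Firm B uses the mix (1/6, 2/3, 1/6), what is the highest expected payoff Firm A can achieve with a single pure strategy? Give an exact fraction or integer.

20/3

low price: (3)·(1/6) + (9)·(2/3) + (1)·(1/6) = 20/3.
medium price: (1)·(1/6) + (2)·(2/3) + (10)·(1/6) = 19/6.
high price: (2)·(1/6) + (6)·(2/3) + (2)·(1/6) = 14/3.
The best pure response is low price with expected payoff 20/3.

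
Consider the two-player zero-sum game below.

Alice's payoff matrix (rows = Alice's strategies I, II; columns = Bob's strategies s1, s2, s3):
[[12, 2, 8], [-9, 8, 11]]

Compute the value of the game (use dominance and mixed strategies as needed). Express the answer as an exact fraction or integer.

Column s3 is strictly dominated by s2 for Bob (it gives Alice more in every row).
The remaining 2×2 game on (I, II) × (s1, s2) has no saddle point. Let Alice play I with probability p; indifference gives 12p − 9(1−p) = 2p + 8(1−p), so p = 17/27.
Similarly Bob's optimal q on s1 is 2/9, and the value is 12·(2/9) + (2)·(7/9) = 38/9.

38/9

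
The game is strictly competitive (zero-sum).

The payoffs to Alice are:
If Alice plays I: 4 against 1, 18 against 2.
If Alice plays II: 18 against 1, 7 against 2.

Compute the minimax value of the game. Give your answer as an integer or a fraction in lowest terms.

Row minima are 4 and 7, so Alice's maximin is 7; column maxima are 18 and 18, so Bob's minimax is 18. These differ, so the equilibrium is in mixed strategies.
Let Alice play I with probability p. Bob is indifferent when 4p + 18(1−p) = 18p + 7(1−p), giving p = 11/25.
Let Bob play 1 with probability q. Alice is indifferent when 4q + 18(1−q) = 18q + 7(1−q), giving q = 11/25.
The value is 4·(11/25) + (18)·(14/25) = 296/25.

296/25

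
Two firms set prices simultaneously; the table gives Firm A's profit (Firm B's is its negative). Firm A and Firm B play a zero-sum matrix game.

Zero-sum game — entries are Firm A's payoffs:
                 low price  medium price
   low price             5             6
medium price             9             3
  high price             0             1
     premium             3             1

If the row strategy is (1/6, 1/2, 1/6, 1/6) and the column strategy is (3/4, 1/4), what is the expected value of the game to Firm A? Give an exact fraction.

Against (3/4, 1/4), each row's expected payoff is low price: 21/4; medium price: 15/2; high price: 1/4; premium: 5/2.
Taking the (1/6, 1/2, 1/6, 1/6)-weighted average: (1/6)·(21/4) + (1/2)·(15/2) + (1/6)·(1/4) + (1/6)·(5/2) = 61/12.

61/12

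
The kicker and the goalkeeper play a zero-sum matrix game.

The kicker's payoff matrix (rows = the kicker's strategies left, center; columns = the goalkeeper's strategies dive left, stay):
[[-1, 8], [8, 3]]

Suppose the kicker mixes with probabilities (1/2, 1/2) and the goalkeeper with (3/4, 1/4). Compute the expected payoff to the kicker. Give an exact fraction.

4

Against (3/4, 1/4), each row's expected payoff is left: 5/4; center: 27/4.
Taking the (1/2, 1/2)-weighted average: (1/2)·(5/4) + (1/2)·(27/4) = 4.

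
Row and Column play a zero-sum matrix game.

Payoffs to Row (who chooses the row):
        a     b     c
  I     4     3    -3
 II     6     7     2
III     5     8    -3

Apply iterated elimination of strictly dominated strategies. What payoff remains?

2

Row I is strictly dominated by row II (6>4, 7>3, 2>-3); eliminate I.
Column a is strictly dominated by c for Column (2<6, -3<5); eliminate a.
Column b is strictly dominated by c for Column (2<7, -3<8); eliminate b.
Row III is strictly dominated by row II (2>-3); eliminate III.
Only (II, c) remains, with payoff 2.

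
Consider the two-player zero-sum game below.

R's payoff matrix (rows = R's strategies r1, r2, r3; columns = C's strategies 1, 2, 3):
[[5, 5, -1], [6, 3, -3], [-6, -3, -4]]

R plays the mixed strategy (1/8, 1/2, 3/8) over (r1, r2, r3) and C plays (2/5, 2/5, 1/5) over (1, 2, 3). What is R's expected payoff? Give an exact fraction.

Against (2/5, 2/5, 1/5), each row's expected payoff is r1: 19/5; r2: 3; r3: -22/5.
Taking the (1/8, 1/2, 3/8)-weighted average: (1/8)·(19/5) + (1/2)·(3) + (3/8)·(-22/5) = 13/40.

13/40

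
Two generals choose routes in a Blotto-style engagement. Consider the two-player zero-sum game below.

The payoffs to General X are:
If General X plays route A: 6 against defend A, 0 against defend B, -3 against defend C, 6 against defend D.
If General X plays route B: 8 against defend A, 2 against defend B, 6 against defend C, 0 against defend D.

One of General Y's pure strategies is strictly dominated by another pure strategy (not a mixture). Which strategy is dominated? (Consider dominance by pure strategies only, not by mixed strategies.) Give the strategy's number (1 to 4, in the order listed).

1

General Y prefers columns that give General X less. Compare defend A with defend B: 0 < 6, 2 < 8.
So defend B strictly dominates defend A for General Y; defend A is strictly dominated.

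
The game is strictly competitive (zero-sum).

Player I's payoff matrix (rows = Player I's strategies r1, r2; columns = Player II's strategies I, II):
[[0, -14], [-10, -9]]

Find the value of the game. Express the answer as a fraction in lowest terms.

Row minima are -14 and -10, so Player I's maximin is -10; column maxima are 0 and -9, so Player II's minimax is -9. These differ, so the equilibrium is in mixed strategies.
Let Player I play r1 with probability p. Player II is indifferent when −10(1−p) = −14p − 9(1−p), giving p = 1/15.
Let Player II play I with probability q. Player I is indifferent when −14(1−q) = −10q − 9(1−q), giving q = 1/3.
The value is 0·(1/3) + (-14)·(2/3) = -28/3.

-28/3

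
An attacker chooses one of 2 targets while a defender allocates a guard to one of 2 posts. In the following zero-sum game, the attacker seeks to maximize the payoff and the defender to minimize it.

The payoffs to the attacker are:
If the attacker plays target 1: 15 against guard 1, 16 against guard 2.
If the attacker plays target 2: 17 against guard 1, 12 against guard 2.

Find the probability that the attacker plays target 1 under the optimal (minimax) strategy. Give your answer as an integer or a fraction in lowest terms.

Row minima are 15 and 12, so the attacker's maximin is 15; column maxima are 17 and 16, so the defender's minimax is 16. These differ, so the equilibrium is in mixed strategies.
Let the attacker play target 1 with probability p. The defender is indifferent when 15p + 17(1−p) = 16p + 12(1−p), giving p = 5/6.

5/6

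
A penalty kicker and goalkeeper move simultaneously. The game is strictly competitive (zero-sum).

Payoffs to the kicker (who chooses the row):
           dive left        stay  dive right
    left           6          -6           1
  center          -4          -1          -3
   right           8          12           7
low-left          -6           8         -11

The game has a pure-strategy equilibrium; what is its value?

Row minima: -6, -4, 7, -11 → the kicker's maximin is 7.
Column maxima: 8, 12, 7 → the goalkeeper's minimax is 7.
They coincide at (right, dive right), so the value is 7.

7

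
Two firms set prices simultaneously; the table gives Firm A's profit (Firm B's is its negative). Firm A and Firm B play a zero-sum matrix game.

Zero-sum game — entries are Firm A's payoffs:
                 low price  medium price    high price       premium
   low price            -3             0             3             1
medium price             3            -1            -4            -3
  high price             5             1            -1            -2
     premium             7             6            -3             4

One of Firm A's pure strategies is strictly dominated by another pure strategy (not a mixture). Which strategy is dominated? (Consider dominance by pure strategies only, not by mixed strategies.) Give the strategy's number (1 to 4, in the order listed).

2

Compare medium price with high price: 5 > 3, 1 > -1, -1 > -4, -2 > -3.
So high price strictly dominates medium price for Firm A; medium price is strictly dominated.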